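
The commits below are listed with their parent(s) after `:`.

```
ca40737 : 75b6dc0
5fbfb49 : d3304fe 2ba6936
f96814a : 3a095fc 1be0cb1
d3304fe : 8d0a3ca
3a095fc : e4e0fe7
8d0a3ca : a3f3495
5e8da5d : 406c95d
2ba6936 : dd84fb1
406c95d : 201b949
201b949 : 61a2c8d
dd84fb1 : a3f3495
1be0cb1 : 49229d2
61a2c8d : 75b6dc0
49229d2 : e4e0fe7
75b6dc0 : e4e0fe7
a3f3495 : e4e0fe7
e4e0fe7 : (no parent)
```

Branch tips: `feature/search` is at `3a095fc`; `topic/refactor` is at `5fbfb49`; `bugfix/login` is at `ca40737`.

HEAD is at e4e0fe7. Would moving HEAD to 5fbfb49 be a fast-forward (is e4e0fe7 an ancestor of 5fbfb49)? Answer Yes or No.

A fast-forward from e4e0fe7 to 5fbfb49 is possible iff e4e0fe7 is an ancestor of 5fbfb49.
Ancestors of 5fbfb49: {2ba6936, 5fbfb49, 8d0a3ca, a3f3495, d3304fe, dd84fb1, e4e0fe7}.
e4e0fe7 is among them, so fast-forward is possible.

Yes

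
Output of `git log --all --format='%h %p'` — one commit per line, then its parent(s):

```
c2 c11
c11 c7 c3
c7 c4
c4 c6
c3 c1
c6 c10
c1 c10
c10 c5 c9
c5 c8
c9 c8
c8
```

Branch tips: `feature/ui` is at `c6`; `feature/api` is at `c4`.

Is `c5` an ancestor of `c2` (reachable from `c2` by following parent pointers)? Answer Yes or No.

Ancestors of c2 (commits reachable by following parents): {c1, c10, c11, c2, c3, c4, c5, c6, c7, c8, c9}.
c5 is in that set, so it is an ancestor of c2.

Yes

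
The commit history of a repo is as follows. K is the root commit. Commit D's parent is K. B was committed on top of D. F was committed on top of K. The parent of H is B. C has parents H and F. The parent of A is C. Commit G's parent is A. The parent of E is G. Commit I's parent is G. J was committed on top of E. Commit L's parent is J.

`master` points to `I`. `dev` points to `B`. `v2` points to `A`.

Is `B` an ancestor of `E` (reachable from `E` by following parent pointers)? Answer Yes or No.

Yes

Ancestors of E (commits reachable by following parents): {A, B, C, D, E, F, G, H, K}.
B is in that set, so it is an ancestor of E.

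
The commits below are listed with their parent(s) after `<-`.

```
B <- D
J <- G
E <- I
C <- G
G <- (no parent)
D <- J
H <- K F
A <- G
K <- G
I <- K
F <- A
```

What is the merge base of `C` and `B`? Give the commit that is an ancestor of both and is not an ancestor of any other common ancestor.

G

Ancestors of C: {C, G}.
Ancestors of B: {B, D, G, J}.
Common ancestors: {G}.
The only common ancestor is G, so it is the merge base.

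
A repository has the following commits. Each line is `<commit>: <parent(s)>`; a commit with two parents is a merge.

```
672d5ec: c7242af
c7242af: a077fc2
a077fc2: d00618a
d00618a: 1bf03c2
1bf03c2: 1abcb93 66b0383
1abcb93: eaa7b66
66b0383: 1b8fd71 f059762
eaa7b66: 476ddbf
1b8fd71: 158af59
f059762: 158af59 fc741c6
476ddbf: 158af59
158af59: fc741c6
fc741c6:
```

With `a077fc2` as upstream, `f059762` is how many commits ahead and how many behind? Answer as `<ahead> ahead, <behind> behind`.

0 ahead, 8 behind

Reachable from f059762: {158af59, f059762, fc741c6}.
Reachable from a077fc2: {158af59, 1abcb93, 1b8fd71, 1bf03c2, 476ddbf, 66b0383, a077fc2, d00618a, eaa7b66, f059762, fc741c6}.
Only in f059762's history (ahead): {} — 0.
Only in a077fc2's history (behind): {1abcb93, 1b8fd71, 1bf03c2, 476ddbf, 66b0383, a077fc2, d00618a, eaa7b66} — 8.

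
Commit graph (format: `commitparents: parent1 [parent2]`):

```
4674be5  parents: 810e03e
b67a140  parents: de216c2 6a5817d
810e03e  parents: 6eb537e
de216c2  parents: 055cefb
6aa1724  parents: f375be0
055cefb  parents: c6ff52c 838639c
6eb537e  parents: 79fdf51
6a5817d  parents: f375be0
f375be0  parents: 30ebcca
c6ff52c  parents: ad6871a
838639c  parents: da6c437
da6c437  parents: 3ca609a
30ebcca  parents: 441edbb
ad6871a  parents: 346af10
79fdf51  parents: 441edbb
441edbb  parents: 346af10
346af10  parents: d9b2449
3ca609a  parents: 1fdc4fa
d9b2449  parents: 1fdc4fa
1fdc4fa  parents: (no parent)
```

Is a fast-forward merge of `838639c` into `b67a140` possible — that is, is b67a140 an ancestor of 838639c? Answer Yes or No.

A fast-forward from b67a140 to 838639c is possible iff b67a140 is an ancestor of 838639c.
Ancestors of 838639c: {1fdc4fa, 3ca609a, 838639c, da6c437}.
b67a140 is not among them, so fast-forward is not possible.

No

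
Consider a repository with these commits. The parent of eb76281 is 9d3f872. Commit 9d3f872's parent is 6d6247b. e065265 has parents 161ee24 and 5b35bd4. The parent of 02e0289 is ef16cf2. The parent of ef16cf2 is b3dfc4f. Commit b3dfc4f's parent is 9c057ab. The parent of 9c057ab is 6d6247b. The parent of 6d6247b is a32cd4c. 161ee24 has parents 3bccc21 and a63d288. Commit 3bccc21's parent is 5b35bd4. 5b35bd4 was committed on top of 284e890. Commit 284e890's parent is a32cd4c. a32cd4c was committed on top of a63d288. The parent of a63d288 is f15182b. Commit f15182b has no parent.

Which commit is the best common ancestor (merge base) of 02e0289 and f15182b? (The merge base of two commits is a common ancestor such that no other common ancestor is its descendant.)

f15182b

Ancestors of 02e0289: {02e0289, 6d6247b, 9c057ab, a32cd4c, a63d288, b3dfc4f, ef16cf2, f15182b}.
Ancestors of f15182b: {f15182b}.
Common ancestors: {f15182b}.
The only common ancestor is f15182b, so it is the merge base.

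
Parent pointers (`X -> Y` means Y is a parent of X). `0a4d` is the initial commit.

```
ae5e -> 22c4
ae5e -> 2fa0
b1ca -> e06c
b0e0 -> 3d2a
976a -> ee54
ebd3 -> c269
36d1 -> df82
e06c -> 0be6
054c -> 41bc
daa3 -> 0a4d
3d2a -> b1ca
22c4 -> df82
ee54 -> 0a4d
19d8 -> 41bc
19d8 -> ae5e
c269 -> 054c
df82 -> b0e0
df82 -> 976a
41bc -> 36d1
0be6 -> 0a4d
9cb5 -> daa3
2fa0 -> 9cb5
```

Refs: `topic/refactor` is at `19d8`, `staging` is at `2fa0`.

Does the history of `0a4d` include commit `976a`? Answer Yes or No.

No

Ancestors of 0a4d: {0a4d}.
976a is not in that set, so it is not an ancestor of 0a4d.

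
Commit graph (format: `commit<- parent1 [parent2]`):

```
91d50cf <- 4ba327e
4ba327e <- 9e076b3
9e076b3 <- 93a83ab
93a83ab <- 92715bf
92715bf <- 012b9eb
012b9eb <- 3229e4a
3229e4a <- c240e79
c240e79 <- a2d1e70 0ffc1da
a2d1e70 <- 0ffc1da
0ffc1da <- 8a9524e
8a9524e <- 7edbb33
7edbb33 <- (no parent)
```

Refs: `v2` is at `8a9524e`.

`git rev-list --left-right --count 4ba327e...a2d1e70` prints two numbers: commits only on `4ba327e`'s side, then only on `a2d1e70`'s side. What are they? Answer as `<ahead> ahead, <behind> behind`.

7 ahead, 0 behind

Reachable from 4ba327e: {012b9eb, 0ffc1da, 3229e4a, 4ba327e, 7edbb33, 8a9524e, 92715bf, 93a83ab, 9e076b3, a2d1e70, c240e79}.
Reachable from a2d1e70: {0ffc1da, 7edbb33, 8a9524e, a2d1e70}.
Only in 4ba327e's history (ahead): {012b9eb, 3229e4a, 4ba327e, 92715bf, 93a83ab, 9e076b3, c240e79} — 7.
Only in a2d1e70's history (behind): {} — 0.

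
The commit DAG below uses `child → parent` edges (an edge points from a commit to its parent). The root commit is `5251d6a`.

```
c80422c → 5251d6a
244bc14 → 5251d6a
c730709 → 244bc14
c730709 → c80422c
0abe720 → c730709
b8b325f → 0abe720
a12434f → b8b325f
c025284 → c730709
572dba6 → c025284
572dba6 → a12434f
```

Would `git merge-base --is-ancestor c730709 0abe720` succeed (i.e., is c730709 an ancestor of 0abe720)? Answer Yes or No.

Yes

Ancestors of 0abe720 (commits reachable by following parents): {0abe720, 244bc14, 5251d6a, c730709, c80422c}.
c730709 is in that set, so it is an ancestor of 0abe720.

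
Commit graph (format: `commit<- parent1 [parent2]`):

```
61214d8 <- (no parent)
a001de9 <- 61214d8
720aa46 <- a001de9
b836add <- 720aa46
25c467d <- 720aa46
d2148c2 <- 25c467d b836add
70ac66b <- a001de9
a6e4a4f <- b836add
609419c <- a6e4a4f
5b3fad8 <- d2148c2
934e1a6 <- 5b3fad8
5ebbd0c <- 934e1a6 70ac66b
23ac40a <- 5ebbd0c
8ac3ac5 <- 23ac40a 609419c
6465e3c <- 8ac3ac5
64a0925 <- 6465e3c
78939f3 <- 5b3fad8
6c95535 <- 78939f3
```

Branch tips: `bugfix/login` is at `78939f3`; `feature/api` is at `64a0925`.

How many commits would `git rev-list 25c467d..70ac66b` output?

Reachable from 70ac66b: {61214d8, 70ac66b, a001de9}.
Reachable from 25c467d: {25c467d, 61214d8, 720aa46, a001de9}.
In 70ac66b's history but not 25c467d's: {70ac66b} — 1 commit.

1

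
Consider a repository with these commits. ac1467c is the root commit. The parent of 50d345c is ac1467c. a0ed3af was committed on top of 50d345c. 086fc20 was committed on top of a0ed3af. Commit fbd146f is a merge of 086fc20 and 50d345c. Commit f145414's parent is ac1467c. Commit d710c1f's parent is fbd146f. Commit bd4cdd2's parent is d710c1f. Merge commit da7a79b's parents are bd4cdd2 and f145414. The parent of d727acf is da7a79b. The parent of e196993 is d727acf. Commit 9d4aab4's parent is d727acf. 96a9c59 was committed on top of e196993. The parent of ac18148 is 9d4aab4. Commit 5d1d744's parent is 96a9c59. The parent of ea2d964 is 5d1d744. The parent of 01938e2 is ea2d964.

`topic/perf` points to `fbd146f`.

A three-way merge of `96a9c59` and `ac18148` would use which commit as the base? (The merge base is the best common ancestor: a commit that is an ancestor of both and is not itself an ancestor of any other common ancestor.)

d727acf

Ancestors of 96a9c59: {086fc20, 50d345c, 96a9c59, a0ed3af, ac1467c, bd4cdd2, d710c1f, d727acf, da7a79b, e196993, f145414, fbd146f}.
Ancestors of ac18148: {086fc20, 50d345c, 9d4aab4, a0ed3af, ac1467c, ac18148, bd4cdd2, d710c1f, d727acf, da7a79b, f145414, fbd146f}.
Common ancestors: {086fc20, 50d345c, a0ed3af, ac1467c, bd4cdd2, d710c1f, d727acf, da7a79b, f145414, fbd146f}.
Among these, d727acf is not an ancestor of any other common ancestor — it is the merge base.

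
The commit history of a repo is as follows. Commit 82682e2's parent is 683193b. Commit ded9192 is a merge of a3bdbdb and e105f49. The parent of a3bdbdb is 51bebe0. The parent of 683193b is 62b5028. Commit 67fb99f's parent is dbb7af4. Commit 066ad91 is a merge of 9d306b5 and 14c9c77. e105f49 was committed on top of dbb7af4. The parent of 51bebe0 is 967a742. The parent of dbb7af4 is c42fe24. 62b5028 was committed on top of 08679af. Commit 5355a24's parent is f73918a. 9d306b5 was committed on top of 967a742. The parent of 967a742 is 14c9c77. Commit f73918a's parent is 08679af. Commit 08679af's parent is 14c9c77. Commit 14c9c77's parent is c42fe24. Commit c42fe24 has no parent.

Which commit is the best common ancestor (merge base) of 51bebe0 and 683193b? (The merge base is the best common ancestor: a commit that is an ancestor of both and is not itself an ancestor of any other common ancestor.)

Ancestors of 51bebe0: {14c9c77, 51bebe0, 967a742, c42fe24}.
Ancestors of 683193b: {08679af, 14c9c77, 62b5028, 683193b, c42fe24}.
Common ancestors: {14c9c77, c42fe24}.
Among these, 14c9c77 is not an ancestor of any other common ancestor — it is the merge base.

14c9c77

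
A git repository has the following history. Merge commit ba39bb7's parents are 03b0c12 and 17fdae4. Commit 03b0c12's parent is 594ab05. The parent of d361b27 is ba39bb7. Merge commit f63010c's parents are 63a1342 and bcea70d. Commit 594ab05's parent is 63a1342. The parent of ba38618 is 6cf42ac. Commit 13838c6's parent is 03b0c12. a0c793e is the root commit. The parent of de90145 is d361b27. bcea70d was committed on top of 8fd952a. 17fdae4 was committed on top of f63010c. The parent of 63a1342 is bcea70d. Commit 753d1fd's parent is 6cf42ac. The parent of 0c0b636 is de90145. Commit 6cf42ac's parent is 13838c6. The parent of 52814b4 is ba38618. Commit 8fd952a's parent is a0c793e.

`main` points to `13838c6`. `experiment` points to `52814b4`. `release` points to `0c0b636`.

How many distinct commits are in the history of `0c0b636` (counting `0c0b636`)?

Walking parent pointers from 0c0b636: reachable set = {03b0c12, 0c0b636, 17fdae4, 594ab05, 63a1342, 8fd952a, a0c793e, ba39bb7, bcea70d, d361b27, de90145, f63010c}.
That is 12 commits.

12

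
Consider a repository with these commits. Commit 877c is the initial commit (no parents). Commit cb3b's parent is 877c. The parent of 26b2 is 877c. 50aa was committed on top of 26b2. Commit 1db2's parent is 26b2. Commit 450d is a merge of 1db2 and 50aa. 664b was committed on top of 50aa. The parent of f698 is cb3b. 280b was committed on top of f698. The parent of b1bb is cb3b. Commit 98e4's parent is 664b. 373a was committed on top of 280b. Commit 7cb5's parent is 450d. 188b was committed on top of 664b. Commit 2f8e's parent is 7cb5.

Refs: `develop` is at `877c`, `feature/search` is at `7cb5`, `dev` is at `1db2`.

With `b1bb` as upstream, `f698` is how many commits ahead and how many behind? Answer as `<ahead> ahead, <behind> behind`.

1 ahead, 1 behind

Reachable from f698: {877c, cb3b, f698}.
Reachable from b1bb: {877c, b1bb, cb3b}.
Only in f698's history (ahead): {f698} — 1.
Only in b1bb's history (behind): {b1bb} — 1.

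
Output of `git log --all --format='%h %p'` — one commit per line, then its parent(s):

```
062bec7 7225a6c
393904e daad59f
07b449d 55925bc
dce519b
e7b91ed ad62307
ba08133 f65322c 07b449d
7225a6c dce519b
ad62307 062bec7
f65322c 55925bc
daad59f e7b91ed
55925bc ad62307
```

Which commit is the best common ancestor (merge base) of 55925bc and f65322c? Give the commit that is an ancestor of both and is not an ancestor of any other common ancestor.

Ancestors of 55925bc: {062bec7, 55925bc, 7225a6c, ad62307, dce519b}.
Ancestors of f65322c: {062bec7, 55925bc, 7225a6c, ad62307, dce519b, f65322c}.
Common ancestors: {062bec7, 55925bc, 7225a6c, ad62307, dce519b}.
Among these, 55925bc is not an ancestor of any other common ancestor — it is the merge base.

55925bc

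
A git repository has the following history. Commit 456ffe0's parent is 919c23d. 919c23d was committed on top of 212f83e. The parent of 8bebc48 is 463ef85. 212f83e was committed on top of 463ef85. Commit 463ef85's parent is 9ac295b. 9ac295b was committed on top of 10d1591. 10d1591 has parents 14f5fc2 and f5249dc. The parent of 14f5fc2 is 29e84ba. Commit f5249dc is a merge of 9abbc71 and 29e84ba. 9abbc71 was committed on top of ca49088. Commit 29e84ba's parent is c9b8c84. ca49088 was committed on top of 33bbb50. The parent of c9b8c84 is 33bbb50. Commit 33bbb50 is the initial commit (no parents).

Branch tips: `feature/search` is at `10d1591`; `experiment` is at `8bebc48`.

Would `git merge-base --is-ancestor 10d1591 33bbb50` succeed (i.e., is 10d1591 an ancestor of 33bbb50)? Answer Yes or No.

Ancestors of 33bbb50: {33bbb50}.
10d1591 is not in that set, so it is not an ancestor of 33bbb50.

No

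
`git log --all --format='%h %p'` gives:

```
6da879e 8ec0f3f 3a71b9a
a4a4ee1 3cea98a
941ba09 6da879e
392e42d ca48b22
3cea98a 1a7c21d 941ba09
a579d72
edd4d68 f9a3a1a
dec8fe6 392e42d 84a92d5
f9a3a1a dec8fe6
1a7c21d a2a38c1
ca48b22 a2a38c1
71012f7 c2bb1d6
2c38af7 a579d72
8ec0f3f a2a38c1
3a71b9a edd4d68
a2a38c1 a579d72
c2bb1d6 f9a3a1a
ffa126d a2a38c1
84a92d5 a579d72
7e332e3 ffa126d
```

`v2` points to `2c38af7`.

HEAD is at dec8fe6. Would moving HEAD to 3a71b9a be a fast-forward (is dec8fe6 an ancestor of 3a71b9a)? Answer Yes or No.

Yes

A fast-forward from dec8fe6 to 3a71b9a is possible iff dec8fe6 is an ancestor of 3a71b9a.
Ancestors of 3a71b9a: {392e42d, 3a71b9a, 84a92d5, a2a38c1, a579d72, ca48b22, dec8fe6, edd4d68, f9a3a1a}.
dec8fe6 is among them, so fast-forward is possible.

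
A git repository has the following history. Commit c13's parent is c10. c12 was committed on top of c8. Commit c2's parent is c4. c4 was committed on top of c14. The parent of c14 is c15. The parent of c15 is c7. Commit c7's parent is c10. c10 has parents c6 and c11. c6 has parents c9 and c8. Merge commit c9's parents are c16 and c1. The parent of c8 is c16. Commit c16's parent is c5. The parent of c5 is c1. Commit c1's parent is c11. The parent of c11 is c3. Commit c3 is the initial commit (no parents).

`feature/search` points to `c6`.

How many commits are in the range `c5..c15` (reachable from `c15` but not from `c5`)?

Reachable from c15: {c1, c10, c11, c15, c16, c3, c5, c6, c7, c8, c9}.
Reachable from c5: {c1, c11, c3, c5}.
In c15's history but not c5's: {c10, c15, c16, c6, c7, c8, c9} — 7 commits.

7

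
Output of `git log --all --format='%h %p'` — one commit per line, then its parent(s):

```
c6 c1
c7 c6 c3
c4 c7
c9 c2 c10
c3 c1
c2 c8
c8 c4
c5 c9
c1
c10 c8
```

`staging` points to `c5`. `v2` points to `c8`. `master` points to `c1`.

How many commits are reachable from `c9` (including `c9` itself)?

Walking parent pointers from c9: reachable set = {c1, c10, c2, c3, c4, c6, c7, c8, c9}.
That is 9 commits.

9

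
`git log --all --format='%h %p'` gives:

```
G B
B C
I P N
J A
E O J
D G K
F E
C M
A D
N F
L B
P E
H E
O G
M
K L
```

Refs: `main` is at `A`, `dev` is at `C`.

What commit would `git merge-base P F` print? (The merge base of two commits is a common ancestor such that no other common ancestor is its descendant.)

Ancestors of P: {A, B, C, D, E, G, J, K, L, M, O, P}.
Ancestors of F: {A, B, C, D, E, F, G, J, K, L, M, O}.
Common ancestors: {A, B, C, D, E, G, J, K, L, M, O}.
Among these, E is not an ancestor of any other common ancestor — it is the merge base.

E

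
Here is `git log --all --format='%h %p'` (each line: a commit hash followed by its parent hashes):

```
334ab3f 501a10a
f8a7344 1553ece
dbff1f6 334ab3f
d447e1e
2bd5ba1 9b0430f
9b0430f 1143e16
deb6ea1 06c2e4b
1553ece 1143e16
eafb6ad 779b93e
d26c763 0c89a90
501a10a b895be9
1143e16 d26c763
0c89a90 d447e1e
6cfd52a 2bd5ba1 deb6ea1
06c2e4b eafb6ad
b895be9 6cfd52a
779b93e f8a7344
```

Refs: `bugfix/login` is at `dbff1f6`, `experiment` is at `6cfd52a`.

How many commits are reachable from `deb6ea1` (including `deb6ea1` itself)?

Walking parent pointers from deb6ea1: reachable set = {06c2e4b, 0c89a90, 1143e16, 1553ece, 779b93e, d26c763, d447e1e, deb6ea1, eafb6ad, f8a7344}.
That is 10 commits.

10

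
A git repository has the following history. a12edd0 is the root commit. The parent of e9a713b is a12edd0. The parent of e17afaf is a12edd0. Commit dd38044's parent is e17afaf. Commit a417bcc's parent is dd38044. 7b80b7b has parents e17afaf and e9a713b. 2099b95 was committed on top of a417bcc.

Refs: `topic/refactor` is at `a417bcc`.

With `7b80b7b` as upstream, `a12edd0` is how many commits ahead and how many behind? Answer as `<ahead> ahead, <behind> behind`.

Reachable from a12edd0: {a12edd0}.
Reachable from 7b80b7b: {7b80b7b, a12edd0, e17afaf, e9a713b}.
Only in a12edd0's history (ahead): {} — 0.
Only in 7b80b7b's history (behind): {7b80b7b, e17afaf, e9a713b} — 3.

0 ahead, 3 behind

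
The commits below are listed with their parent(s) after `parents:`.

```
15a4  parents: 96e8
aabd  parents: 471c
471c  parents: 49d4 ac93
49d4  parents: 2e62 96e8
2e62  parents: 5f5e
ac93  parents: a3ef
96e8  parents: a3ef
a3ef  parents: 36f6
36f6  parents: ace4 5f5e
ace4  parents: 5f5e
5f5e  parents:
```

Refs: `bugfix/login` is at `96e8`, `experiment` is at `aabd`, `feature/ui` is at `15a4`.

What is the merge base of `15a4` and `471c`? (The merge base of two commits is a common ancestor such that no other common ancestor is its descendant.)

96e8

Ancestors of 15a4: {15a4, 36f6, 5f5e, 96e8, a3ef, ace4}.
Ancestors of 471c: {2e62, 36f6, 471c, 49d4, 5f5e, 96e8, a3ef, ac93, ace4}.
Common ancestors: {36f6, 5f5e, 96e8, a3ef, ace4}.
Among these, 96e8 is not an ancestor of any other common ancestor — it is the merge base.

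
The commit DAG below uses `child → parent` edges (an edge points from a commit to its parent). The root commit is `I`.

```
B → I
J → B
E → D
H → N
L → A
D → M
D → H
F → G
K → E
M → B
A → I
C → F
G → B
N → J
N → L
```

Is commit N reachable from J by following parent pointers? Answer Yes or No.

No

Ancestors of J: {B, I, J}.
N is not in that set, so it is not an ancestor of J.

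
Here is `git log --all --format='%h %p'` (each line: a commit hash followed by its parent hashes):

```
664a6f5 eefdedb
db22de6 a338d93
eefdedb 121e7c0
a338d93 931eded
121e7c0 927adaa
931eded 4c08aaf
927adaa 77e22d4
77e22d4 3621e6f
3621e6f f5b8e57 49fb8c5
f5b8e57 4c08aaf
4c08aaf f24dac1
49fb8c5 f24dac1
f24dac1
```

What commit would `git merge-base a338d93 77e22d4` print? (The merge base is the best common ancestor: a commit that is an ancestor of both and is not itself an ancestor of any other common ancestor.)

4c08aaf

Ancestors of a338d93: {4c08aaf, 931eded, a338d93, f24dac1}.
Ancestors of 77e22d4: {3621e6f, 49fb8c5, 4c08aaf, 77e22d4, f24dac1, f5b8e57}.
Common ancestors: {4c08aaf, f24dac1}.
Among these, 4c08aaf is not an ancestor of any other common ancestor — it is the merge base.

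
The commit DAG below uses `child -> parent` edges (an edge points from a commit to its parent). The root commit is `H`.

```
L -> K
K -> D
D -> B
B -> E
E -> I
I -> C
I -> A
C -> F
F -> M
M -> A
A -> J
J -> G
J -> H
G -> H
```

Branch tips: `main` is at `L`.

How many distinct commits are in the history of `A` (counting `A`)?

4

Walking parent pointers from A: reachable set = {A, G, H, J}.
That is 4 commits.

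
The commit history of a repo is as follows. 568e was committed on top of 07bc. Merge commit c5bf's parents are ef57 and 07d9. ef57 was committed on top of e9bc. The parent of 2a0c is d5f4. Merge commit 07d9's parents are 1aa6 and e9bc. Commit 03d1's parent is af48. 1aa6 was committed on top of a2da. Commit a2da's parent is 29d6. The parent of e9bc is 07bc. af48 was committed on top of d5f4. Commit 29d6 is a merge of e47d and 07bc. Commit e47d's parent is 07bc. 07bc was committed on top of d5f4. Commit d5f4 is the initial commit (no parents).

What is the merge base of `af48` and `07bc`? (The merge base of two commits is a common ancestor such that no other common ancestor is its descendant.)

d5f4

Ancestors of af48: {af48, d5f4}.
Ancestors of 07bc: {07bc, d5f4}.
Common ancestors: {d5f4}.
The only common ancestor is d5f4, so it is the merge base.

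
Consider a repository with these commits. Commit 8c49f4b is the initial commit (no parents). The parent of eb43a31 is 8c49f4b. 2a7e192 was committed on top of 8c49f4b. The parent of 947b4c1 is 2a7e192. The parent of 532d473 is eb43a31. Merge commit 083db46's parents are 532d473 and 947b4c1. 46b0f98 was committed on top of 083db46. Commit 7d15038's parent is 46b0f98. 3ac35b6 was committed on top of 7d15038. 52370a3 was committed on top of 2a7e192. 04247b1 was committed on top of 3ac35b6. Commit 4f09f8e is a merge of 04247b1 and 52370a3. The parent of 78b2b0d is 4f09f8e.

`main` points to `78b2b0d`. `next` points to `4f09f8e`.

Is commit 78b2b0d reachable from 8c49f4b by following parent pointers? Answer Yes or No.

No

Ancestors of 8c49f4b: {8c49f4b}.
78b2b0d is not in that set, so it is not an ancestor of 8c49f4b.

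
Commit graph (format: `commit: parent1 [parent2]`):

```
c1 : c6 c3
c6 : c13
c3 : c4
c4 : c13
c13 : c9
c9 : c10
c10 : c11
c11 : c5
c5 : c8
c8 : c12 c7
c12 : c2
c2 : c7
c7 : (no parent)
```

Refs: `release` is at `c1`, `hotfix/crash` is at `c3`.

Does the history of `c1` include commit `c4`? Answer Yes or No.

Yes

Ancestors of c1 (commits reachable by following parents): {c1, c10, c11, c12, c13, c2, c3, c4, c5, c6, c7, c8, c9}.
c4 is in that set, so it is an ancestor of c1.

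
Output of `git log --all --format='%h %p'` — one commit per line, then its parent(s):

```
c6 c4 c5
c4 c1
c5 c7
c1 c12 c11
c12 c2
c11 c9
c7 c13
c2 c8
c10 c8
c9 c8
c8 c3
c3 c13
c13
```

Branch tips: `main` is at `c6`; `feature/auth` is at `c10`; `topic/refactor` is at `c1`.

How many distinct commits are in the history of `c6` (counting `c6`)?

Walking parent pointers from c6: reachable set = {c1, c11, c12, c13, c2, c3, c4, c5, c6, c7, c8, c9}.
That is 12 commits.

12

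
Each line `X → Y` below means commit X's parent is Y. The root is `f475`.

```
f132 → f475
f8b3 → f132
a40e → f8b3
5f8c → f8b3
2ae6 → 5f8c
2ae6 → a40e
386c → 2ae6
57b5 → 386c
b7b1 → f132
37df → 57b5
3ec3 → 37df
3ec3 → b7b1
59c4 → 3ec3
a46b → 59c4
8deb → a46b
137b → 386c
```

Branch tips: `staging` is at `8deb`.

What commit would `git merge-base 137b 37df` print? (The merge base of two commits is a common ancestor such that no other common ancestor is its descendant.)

386c

Ancestors of 137b: {137b, 2ae6, 386c, 5f8c, a40e, f132, f475, f8b3}.
Ancestors of 37df: {2ae6, 37df, 386c, 57b5, 5f8c, a40e, f132, f475, f8b3}.
Common ancestors: {2ae6, 386c, 5f8c, a40e, f132, f475, f8b3}.
Among these, 386c is not an ancestor of any other common ancestor — it is the merge base.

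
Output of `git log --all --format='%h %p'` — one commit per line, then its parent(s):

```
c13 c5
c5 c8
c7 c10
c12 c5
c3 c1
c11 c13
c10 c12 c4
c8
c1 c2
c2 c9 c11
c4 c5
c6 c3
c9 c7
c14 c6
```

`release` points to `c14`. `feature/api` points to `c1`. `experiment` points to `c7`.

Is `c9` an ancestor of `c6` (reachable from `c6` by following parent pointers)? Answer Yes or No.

Ancestors of c6 (commits reachable by following parents): {c1, c10, c11, c12, c13, c2, c3, c4, c5, c6, c7, c8, c9}.
c9 is in that set, so it is an ancestor of c6.

Yes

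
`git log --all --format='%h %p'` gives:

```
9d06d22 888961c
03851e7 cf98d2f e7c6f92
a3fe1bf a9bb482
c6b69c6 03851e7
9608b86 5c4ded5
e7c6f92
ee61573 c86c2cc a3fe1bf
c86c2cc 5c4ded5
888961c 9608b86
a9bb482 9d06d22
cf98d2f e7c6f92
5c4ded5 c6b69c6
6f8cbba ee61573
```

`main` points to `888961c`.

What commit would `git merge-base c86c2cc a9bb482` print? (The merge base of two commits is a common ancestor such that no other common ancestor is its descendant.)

Ancestors of c86c2cc: {03851e7, 5c4ded5, c6b69c6, c86c2cc, cf98d2f, e7c6f92}.
Ancestors of a9bb482: {03851e7, 5c4ded5, 888961c, 9608b86, 9d06d22, a9bb482, c6b69c6, cf98d2f, e7c6f92}.
Common ancestors: {03851e7, 5c4ded5, c6b69c6, cf98d2f, e7c6f92}.
Among these, 5c4ded5 is not an ancestor of any other common ancestor — it is the merge base.

5c4ded5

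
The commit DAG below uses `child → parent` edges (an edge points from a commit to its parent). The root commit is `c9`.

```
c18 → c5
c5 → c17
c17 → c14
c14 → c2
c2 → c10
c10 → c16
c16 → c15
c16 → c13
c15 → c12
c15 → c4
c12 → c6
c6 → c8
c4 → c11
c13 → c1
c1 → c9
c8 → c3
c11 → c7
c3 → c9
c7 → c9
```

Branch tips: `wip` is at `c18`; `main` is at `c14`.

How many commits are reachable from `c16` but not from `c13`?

9

Reachable from c16: {c1, c11, c12, c13, c15, c16, c3, c4, c6, c7, c8, c9}.
Reachable from c13: {c1, c13, c9}.
In c16's history but not c13's: {c11, c12, c15, c16, c3, c4, c6, c7, c8} — 9 commits.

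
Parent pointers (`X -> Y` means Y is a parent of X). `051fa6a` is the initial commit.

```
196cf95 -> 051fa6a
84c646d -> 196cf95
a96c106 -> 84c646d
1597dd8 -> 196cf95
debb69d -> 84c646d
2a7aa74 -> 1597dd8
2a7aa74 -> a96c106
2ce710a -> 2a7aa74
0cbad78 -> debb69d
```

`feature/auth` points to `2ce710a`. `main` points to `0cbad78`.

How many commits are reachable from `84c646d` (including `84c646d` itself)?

3

Walking parent pointers from 84c646d: reachable set = {051fa6a, 196cf95, 84c646d}.
That is 3 commits.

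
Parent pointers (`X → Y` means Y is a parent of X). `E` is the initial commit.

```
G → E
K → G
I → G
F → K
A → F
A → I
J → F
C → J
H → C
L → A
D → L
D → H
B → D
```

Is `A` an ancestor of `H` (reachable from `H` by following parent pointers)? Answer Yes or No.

Ancestors of H: {C, E, F, G, H, J, K}.
A is not in that set, so it is not an ancestor of H.

No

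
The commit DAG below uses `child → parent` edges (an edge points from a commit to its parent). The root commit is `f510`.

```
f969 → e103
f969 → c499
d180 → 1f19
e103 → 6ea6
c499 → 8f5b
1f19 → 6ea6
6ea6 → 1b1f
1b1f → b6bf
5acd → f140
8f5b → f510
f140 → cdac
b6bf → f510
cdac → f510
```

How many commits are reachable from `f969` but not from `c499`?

Reachable from f969: {1b1f, 6ea6, 8f5b, b6bf, c499, e103, f510, f969}.
Reachable from c499: {8f5b, c499, f510}.
In f969's history but not c499's: {1b1f, 6ea6, b6bf, e103, f969} — 5 commits.

5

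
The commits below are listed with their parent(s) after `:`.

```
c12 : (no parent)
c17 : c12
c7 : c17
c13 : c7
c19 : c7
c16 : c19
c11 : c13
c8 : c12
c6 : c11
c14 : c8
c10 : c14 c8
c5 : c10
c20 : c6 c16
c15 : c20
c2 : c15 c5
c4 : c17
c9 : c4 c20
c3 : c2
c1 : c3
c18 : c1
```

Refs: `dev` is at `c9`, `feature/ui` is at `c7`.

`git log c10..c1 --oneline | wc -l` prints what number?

13

Reachable from c1: {c1, c10, c11, c12, c13, c14, c15, c16, c17, c19, c2, c20, c3, c5, c6, c7, c8}.
Reachable from c10: {c10, c12, c14, c8}.
In c1's history but not c10's: {c1, c11, c13, c15, c16, c17, c19, c2, c20, c3, c5, c6, c7} — 13 commits.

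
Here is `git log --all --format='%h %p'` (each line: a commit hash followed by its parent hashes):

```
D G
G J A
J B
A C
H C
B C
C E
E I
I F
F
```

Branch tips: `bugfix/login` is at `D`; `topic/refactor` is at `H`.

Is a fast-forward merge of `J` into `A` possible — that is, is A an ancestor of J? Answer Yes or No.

A fast-forward from A to J is possible iff A is an ancestor of J.
Ancestors of J: {B, C, E, F, I, J}.
A is not among them, so fast-forward is not possible.

No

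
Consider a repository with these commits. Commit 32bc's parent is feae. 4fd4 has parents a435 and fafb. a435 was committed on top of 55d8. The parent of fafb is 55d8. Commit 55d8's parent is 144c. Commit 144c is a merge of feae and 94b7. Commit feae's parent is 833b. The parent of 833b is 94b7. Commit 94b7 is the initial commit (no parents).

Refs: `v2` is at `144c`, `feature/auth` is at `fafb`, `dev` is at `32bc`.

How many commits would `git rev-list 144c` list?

4

Walking parent pointers from 144c: reachable set = {144c, 833b, 94b7, feae}.
That is 4 commits.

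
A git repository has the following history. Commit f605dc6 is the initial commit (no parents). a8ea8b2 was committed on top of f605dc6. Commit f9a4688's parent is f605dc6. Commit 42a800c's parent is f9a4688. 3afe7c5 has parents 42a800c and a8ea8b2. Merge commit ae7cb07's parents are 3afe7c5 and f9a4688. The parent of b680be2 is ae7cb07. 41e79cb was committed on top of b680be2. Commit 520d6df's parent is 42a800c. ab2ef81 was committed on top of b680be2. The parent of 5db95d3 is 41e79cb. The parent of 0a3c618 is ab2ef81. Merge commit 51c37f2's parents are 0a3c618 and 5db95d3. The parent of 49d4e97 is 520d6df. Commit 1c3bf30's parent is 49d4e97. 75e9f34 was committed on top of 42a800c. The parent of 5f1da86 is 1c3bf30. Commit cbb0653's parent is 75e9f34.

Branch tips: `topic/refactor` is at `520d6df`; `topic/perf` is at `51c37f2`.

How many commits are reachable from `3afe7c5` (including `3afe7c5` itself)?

Walking parent pointers from 3afe7c5: reachable set = {3afe7c5, 42a800c, a8ea8b2, f605dc6, f9a4688}.
That is 5 commits.

5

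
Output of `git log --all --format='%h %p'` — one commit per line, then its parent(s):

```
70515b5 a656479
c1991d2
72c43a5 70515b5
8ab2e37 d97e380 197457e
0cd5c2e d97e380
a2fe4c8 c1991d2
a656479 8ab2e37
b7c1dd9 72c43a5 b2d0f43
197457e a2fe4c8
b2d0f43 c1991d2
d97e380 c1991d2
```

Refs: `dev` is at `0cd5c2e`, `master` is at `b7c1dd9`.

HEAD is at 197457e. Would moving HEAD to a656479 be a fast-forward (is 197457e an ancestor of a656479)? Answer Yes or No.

A fast-forward from 197457e to a656479 is possible iff 197457e is an ancestor of a656479.
Ancestors of a656479: {197457e, 8ab2e37, a2fe4c8, a656479, c1991d2, d97e380}.
197457e is among them, so fast-forward is possible.

Yes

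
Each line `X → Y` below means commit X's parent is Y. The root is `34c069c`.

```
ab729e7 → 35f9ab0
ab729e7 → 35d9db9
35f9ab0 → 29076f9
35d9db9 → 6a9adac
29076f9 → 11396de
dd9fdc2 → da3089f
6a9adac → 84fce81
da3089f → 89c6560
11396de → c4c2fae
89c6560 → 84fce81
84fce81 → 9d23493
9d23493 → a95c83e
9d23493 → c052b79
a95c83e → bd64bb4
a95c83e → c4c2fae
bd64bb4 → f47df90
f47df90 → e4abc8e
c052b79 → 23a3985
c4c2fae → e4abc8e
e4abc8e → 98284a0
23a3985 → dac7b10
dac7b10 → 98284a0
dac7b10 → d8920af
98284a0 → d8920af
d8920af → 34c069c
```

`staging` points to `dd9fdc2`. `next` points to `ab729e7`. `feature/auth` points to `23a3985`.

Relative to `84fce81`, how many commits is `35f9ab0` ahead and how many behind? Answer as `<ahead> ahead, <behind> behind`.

Reachable from 35f9ab0: {11396de, 29076f9, 34c069c, 35f9ab0, 98284a0, c4c2fae, d8920af, e4abc8e}.
Reachable from 84fce81: {23a3985, 34c069c, 84fce81, 98284a0, 9d23493, a95c83e, bd64bb4, c052b79, c4c2fae, d8920af, dac7b10, e4abc8e, f47df90}.
Only in 35f9ab0's history (ahead): {11396de, 29076f9, 35f9ab0} — 3.
Only in 84fce81's history (behind): {23a3985, 84fce81, 9d23493, a95c83e, bd64bb4, c052b79, dac7b10, f47df90} — 8.

3 ahead, 8 behind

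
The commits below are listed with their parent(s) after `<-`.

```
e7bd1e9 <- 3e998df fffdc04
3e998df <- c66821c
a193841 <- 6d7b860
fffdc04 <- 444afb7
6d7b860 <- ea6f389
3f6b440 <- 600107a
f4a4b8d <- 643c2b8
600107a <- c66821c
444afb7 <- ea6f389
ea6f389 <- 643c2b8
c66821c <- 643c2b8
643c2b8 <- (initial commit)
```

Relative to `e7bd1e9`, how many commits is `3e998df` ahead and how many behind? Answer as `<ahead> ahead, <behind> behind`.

0 ahead, 4 behind

Reachable from 3e998df: {3e998df, 643c2b8, c66821c}.
Reachable from e7bd1e9: {3e998df, 444afb7, 643c2b8, c66821c, e7bd1e9, ea6f389, fffdc04}.
Only in 3e998df's history (ahead): {} — 0.
Only in e7bd1e9's history (behind): {444afb7, e7bd1e9, ea6f389, fffdc04} — 4.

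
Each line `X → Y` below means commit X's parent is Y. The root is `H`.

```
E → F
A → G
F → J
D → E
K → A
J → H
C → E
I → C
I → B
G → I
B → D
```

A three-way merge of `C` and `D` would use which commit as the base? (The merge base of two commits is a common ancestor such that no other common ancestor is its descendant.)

E

Ancestors of C: {C, E, F, H, J}.
Ancestors of D: {D, E, F, H, J}.
Common ancestors: {E, F, H, J}.
Among these, E is not an ancestor of any other common ancestor — it is the merge base.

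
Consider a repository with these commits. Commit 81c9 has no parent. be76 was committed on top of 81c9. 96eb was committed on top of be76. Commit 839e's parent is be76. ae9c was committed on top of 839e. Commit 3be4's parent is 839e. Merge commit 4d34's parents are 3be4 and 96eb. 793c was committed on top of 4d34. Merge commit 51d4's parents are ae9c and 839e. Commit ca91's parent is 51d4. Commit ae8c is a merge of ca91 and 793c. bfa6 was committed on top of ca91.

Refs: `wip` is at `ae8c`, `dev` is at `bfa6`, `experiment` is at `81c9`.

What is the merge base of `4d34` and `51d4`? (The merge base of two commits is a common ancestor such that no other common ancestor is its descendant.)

839e

Ancestors of 4d34: {3be4, 4d34, 81c9, 839e, 96eb, be76}.
Ancestors of 51d4: {51d4, 81c9, 839e, ae9c, be76}.
Common ancestors: {81c9, 839e, be76}.
Among these, 839e is not an ancestor of any other common ancestor — it is the merge base.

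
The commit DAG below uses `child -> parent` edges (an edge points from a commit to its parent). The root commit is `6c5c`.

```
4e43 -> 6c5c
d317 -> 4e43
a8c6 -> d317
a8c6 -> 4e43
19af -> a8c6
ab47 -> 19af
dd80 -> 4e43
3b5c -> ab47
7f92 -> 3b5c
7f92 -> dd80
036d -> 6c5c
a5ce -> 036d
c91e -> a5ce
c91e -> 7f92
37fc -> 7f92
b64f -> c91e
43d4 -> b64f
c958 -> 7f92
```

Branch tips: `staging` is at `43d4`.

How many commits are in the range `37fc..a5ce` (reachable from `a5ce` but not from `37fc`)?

2

Reachable from a5ce: {036d, 6c5c, a5ce}.
Reachable from 37fc: {19af, 37fc, 3b5c, 4e43, 6c5c, 7f92, a8c6, ab47, d317, dd80}.
In a5ce's history but not 37fc's: {036d, a5ce} — 2 commits.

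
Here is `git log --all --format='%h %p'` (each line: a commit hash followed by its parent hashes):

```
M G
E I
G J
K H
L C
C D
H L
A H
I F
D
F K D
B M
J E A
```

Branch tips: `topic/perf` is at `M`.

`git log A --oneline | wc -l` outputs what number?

5

Walking parent pointers from A: reachable set = {A, C, D, H, L}.
That is 5 commits.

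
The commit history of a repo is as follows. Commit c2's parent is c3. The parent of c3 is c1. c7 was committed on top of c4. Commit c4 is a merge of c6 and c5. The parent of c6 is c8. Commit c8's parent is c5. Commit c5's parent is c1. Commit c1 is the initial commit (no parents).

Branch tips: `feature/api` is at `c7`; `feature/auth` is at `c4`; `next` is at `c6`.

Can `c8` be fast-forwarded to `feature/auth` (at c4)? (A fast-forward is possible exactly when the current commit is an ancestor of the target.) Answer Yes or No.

Yes

A fast-forward from c8 to c4 is possible iff c8 is an ancestor of c4.
Ancestors of c4: {c1, c4, c5, c6, c8}.
c8 is among them, so fast-forward is possible.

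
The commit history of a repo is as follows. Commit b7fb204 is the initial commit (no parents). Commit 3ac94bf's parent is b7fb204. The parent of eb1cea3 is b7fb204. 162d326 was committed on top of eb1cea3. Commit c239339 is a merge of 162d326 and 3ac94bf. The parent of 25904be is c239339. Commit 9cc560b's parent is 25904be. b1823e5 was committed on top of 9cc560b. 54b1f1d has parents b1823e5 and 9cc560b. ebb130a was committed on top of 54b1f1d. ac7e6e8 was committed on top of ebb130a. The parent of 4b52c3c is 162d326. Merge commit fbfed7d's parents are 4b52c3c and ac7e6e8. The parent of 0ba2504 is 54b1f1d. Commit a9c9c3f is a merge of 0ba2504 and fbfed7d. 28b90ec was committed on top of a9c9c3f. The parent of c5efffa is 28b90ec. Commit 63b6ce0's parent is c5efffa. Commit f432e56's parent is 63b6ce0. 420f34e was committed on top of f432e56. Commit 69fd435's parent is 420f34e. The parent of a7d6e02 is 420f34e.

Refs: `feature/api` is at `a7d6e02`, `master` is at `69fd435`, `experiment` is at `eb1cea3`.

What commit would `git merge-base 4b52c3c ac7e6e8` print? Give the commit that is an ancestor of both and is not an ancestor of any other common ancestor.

Ancestors of 4b52c3c: {162d326, 4b52c3c, b7fb204, eb1cea3}.
Ancestors of ac7e6e8: {162d326, 25904be, 3ac94bf, 54b1f1d, 9cc560b, ac7e6e8, b1823e5, b7fb204, c239339, eb1cea3, ebb130a}.
Common ancestors: {162d326, b7fb204, eb1cea3}.
Among these, 162d326 is not an ancestor of any other common ancestor — it is the merge base.

162d326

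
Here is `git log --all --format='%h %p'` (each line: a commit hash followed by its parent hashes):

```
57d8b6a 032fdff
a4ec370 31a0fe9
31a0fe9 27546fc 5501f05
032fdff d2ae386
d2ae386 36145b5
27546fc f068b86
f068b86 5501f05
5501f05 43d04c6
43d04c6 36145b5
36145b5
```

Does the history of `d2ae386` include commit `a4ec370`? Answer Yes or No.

Ancestors of d2ae386: {36145b5, d2ae386}.
a4ec370 is not in that set, so it is not an ancestor of d2ae386.

No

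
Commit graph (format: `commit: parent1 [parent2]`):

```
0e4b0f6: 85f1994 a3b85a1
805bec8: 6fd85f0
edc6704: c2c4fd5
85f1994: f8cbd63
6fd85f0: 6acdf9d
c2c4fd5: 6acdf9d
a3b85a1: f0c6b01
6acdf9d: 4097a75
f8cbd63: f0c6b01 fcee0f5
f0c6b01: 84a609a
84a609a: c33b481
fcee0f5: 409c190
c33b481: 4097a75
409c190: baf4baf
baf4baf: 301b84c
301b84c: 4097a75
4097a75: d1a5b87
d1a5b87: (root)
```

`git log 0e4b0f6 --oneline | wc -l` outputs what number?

Walking parent pointers from 0e4b0f6: reachable set = {0e4b0f6, 301b84c, 4097a75, 409c190, 84a609a, 85f1994, a3b85a1, baf4baf, c33b481, d1a5b87, f0c6b01, f8cbd63, fcee0f5}.
That is 13 commits.

13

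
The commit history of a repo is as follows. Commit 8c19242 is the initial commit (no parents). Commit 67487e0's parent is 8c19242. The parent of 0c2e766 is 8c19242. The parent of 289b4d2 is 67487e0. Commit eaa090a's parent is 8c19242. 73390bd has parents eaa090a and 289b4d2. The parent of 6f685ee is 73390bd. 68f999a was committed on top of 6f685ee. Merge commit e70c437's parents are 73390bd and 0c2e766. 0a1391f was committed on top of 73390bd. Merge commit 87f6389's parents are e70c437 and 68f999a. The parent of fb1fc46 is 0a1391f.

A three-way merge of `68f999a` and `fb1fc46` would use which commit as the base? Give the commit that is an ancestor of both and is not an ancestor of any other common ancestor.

Ancestors of 68f999a: {289b4d2, 67487e0, 68f999a, 6f685ee, 73390bd, 8c19242, eaa090a}.
Ancestors of fb1fc46: {0a1391f, 289b4d2, 67487e0, 73390bd, 8c19242, eaa090a, fb1fc46}.
Common ancestors: {289b4d2, 67487e0, 73390bd, 8c19242, eaa090a}.
Among these, 73390bd is not an ancestor of any other common ancestor — it is the merge base.

73390bd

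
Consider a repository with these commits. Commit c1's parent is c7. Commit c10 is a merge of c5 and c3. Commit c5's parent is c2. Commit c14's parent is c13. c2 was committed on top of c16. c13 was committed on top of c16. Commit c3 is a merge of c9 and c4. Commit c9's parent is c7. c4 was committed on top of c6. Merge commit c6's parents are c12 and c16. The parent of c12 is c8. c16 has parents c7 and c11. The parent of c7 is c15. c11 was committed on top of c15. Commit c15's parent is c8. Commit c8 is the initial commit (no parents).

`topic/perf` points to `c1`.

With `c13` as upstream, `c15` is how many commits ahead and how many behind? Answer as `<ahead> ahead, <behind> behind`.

0 ahead, 4 behind

Reachable from c15: {c15, c8}.
Reachable from c13: {c11, c13, c15, c16, c7, c8}.
Only in c15's history (ahead): {} — 0.
Only in c13's history (behind): {c11, c13, c16, c7} — 4.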